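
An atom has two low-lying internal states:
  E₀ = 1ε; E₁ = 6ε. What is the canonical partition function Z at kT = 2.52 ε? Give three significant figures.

Z = 0.765

Eᵢ/kT = 0.39683, 2.3810.
Z = Σ e^(−Eᵢ/kT) = e^(−0.39683) + e^(−2.3810) = 0.67245 + 0.092458 = 0.76491.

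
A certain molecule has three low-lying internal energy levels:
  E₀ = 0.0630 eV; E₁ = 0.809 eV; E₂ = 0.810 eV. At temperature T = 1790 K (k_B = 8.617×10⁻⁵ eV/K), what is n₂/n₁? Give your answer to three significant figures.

k_BT = 8.617×10⁻⁵ × 1790 K = 0.15424 eV.
n₂/n₁ = exp[−(E₂−E₁)/kT] = exp(−(0.001 eV)/(0.15424 eV)) = exp(-0.0064834) = 0.994.

0.994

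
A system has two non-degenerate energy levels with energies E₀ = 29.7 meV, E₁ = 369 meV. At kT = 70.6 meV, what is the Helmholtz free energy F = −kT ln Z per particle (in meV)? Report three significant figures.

29.1 meV

Eᵢ/kT = 0.42068, 5.2266.
Z = Σ e^(−Eᵢ/kT) = e^(−0.42068) + e^(−5.2266) = 0.65660 + 0.0053718 = 0.66197.
F = −kT ln Z = −70.6 × ln(0.66197) = −70.6 × -0.41254 = 29.1 meV.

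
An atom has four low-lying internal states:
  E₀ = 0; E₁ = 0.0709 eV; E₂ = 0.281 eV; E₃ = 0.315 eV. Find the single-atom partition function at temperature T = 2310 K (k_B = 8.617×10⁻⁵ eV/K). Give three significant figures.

k_BT = 8.617×10⁻⁵ × 2310 K = 0.19905 eV.
Eᵢ/kT = 0, 0.35619, 1.4117, 1.5825.
Z = Σ e^(−Eᵢ/kT) = e^(−0) + e^(−0.35619) + e^(−1.4117) + e^(−1.5825) = 1.0000 + 0.70034 + 0.24373 + 0.20546 = 2.1495.

Z = 2.15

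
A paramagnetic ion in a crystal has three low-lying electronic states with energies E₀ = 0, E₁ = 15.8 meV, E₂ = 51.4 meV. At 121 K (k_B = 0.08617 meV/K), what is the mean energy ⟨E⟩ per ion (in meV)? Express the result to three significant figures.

3.13 meV

k_BT = 0.08617 × 121 K = 10.427 meV.
Eᵢ/kT = 0, 1.5153, 4.9295.
Z = Σ e^(−Eᵢ/kT) = e^(−0) + e^(−1.5153) + e^(−4.9295) = 1.0000 + 0.21974 + 0.0072301 = 1.2270.
⟨E⟩ = Σ Eᵢ e^(−Eᵢ/kT) / Z = (0·1.0000 + 15.8·0.21974 + 51.4·0.0072301) / 1.2270 = 3.13 meV.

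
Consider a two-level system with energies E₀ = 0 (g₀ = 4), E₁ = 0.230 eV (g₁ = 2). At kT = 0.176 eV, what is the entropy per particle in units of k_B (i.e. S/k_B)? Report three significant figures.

1.67

Eᵢ/kT = 0, 1.3068.
Z = Σ gᵢe^(−Eᵢ/kT) = 4·e^(−0) + 2·e^(−1.3068) = 4.0000 + 0.54137 = 4.5414.
⟨E⟩ = Σ EᵢPᵢ = 0.027418 eV.
S/k_B = ln Z + ⟨E⟩/kT = ln(4.5414) + 0.027418/0.176 = 1.5132 + 0.15578 = 1.67.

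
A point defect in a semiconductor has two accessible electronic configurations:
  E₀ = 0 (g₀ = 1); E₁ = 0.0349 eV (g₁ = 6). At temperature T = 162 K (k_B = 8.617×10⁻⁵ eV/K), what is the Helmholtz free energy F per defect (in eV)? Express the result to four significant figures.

-0.005590 eV

k_BT = 8.617×10⁻⁵ × 162 K = 0.0139595 eV.
Eᵢ/kT = 0, 2.50009.
Z = Σ gᵢe^(−Eᵢ/kT) = 1·e^(−0) + 6·e^(−2.50009) = 1.00000 + 0.492466 = 1.49247.
F = −kT ln Z = −0.0139595 × ln(1.49247) = −0.0139595 × 0.400432 = -0.005590 eV.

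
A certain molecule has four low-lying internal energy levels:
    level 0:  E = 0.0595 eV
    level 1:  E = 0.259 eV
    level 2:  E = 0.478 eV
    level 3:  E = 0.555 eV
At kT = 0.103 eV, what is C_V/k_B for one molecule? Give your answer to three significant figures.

Eᵢ/kT = 0.57767, 2.5146, 4.6408, 5.3883.
Z = Σ e^(−Eᵢ/kT) = e^(−0.57767) + e^(−2.5146) + e^(−4.6408) + e^(−5.3883) = 0.56120 + 0.080895 + 0.0096500 + 0.0045697 = 0.65631.
⟨E⟩ = 0.093694 eV, ⟨E²⟩ = 0.016800 eV².
C_V/k_B = (⟨E²⟩ − ⟨E⟩²)/(kT)² = (0.016800 − 0.0087786)/0.010609 = 0.756.

0.756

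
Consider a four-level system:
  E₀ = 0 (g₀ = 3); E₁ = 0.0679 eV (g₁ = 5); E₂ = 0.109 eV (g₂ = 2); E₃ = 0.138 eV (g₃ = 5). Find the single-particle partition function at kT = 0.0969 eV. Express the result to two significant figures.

Z = 7.3

Eᵢ/kT = 0, 0.7007, 1.125, 1.424.
Z = Σ gᵢe^(−Eᵢ/kT) = 3·e^(−0) + 5·e^(−0.7007) + 2·e^(−1.125) + 5·e^(−1.424) = 3.000 + 2.481 + 0.6493 + 1.204 = 7.334.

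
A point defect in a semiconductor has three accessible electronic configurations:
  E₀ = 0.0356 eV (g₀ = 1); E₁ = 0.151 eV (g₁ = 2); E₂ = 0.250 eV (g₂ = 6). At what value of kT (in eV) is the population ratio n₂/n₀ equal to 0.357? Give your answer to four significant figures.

0.07598 eV

n₂/n₀ = (g₂/g₀) exp[−(E₂−E₀)/kT] = 0.357.
⇒ (E₂−E₀)/kT = ln((6/1)/0.357) = ln(16.8067) = 2.82178.
kT = 0.2144 eV / 2.82178 = 0.07598 eV.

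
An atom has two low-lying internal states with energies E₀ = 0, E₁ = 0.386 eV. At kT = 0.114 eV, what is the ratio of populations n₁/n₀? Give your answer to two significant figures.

n₁/n₀ = exp[−(E₁−E₀)/kT] = exp(−(0.386 eV)/(0.114 eV)) = exp(-3.386) = 0.034.

0.034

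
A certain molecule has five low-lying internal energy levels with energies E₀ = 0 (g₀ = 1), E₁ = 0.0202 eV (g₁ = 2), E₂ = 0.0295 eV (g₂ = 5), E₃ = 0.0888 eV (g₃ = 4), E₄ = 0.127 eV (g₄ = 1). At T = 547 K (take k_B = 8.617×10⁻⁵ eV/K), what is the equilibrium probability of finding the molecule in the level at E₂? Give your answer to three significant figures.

k_BT = 8.617×10⁻⁵ × 547 K = 0.047135 eV.
Eᵢ/kT = 0, 0.42856, 0.62586, 1.8840, 2.6944.
Z = Σ gᵢe^(−Eᵢ/kT) = 1·e^(−0) + 2·e^(−0.42856) + 5·e^(−0.62586) + 4·e^(−1.8840) + 1·e^(−2.6944) = 1.0000 + 1.3029 + 2.6740 + 0.60792 + 0.067583 = 5.6524.
P₂ = g₂ e^(−E₂/kT) / Z = 2.6740/5.6524 = 0.473.

0.473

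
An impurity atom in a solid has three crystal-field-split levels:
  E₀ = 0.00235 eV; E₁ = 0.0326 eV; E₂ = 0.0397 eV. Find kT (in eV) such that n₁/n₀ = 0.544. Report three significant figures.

0.0497 eV

n₁/n₀ = exp[−(E₁−E₀)/kT] = 0.544.
⇒ (E₁−E₀)/kT = ln(1/0.544) = ln(1.8382) = 0.60879.
kT = 0.03025 eV / 0.60879 = 0.0497 eV.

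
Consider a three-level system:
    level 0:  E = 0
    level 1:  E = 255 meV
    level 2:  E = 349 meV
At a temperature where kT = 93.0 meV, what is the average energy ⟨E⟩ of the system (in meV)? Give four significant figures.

Eᵢ/kT = 0, 2.74194, 3.75269.
Z = Σ e^(−Eᵢ/kT) = e^(−0) + e^(−2.74194) + e^(−3.75269) = 1.00000 + 0.0644452 + 0.0234546 = 1.08790.
⟨E⟩ = Σ Eᵢ e^(−Eᵢ/kT) / Z = (0·1.00000 + 255·0.0644452 + 349·0.0234546) / 1.08790 = 22.63 meV.

22.63 meV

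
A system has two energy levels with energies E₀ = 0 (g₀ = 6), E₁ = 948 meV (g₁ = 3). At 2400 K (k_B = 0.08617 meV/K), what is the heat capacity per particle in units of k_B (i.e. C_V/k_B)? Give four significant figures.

k_BT = 0.08617 × 2400 K = 206.808 meV.
Eᵢ/kT = 0, 4.58396.
Z = Σ gᵢe^(−Eᵢ/kT) = 6·e^(−0) + 3·e^(−4.58396) = 6.00000 + 0.0306431 = 6.03064.
⟨E⟩ = 4.81701 meV, ⟨E²⟩ = 4566.53 meV².
C_V/k_B = (⟨E²⟩ − ⟨E⟩²)/(kT)² = (4566.53 − 23.2036)/42769.5 = 0.1062.

0.1062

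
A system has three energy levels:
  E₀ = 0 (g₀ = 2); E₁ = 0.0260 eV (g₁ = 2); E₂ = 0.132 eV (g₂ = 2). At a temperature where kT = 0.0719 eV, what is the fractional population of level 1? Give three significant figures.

0.375

Eᵢ/kT = 0, 0.36161, 1.8359.
Z = Σ gᵢe^(−Eᵢ/kT) = 2·e^(−0) + 2·e^(−0.36161) + 2·e^(−1.8359) = 2.0000 + 1.3931 + 0.31894 = 3.7120.
P₁ = g₁ e^(−E₁/kT) / Z = 1.3931/3.7120 = 0.375.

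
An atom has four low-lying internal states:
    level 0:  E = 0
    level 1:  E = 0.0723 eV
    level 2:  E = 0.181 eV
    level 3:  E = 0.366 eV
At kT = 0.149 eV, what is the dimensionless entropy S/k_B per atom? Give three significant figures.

Eᵢ/kT = 0, 0.48523, 1.2148, 2.4564.
Z = Σ e^(−Eᵢ/kT) = e^(−0) + e^(−0.48523) + e^(−1.2148) + e^(−2.4564) = 1.0000 + 0.61556 + 0.29677 + 0.085743 = 1.9981.
⟨E⟩ = Σ EᵢPᵢ = 0.064863 eV.
S/k_B = ln Z + ⟨E⟩/kT = ln(1.9981) + 0.064863/0.149 = 0.69220 + 0.43532 = 1.13.

1.13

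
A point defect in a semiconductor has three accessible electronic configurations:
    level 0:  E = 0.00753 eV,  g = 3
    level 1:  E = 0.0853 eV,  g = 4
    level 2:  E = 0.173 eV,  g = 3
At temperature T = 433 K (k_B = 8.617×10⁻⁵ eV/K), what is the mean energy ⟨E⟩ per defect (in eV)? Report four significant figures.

k_BT = 8.617×10⁻⁵ × 433 K = 0.0373116 eV.
Eᵢ/kT = 0.201814, 2.28615, 4.63663.
Z = Σ gᵢe^(−Eᵢ/kT) = 3·e^(−0.201814) + 4·e^(−2.28615) + 3·e^(−4.63663) = 2.45174 + 0.406628 + 0.0290709 = 2.88744.
⟨E⟩ = Σ Eᵢ gᵢe^(−Eᵢ/kT) / Z = (0.00753·2.45174 + 0.0853·0.406628 + 0.173·0.0290709) / 2.88744 = 0.02015 eV.

0.02015 eV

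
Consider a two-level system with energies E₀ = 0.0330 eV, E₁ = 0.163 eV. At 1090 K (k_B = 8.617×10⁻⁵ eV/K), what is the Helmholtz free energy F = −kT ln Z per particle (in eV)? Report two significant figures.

k_BT = 8.617×10⁻⁵ × 1090 K = 0.09393 eV.
Eᵢ/kT = 0.3513, 1.735.
Z = Σ e^(−Eᵢ/kT) = e^(−0.3513) + e^(−1.735) = 0.7038 + 0.1764 = 0.8802.
F = −kT ln Z = −0.09393 × ln(0.8802) = −0.09393 × -0.1276 = 0.012 eV.

0.012 eV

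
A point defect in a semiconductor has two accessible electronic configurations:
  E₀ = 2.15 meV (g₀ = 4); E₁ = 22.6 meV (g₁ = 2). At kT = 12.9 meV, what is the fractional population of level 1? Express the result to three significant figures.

Eᵢ/kT = 0.16667, 1.7519.
Z = Σ gᵢe^(−Eᵢ/kT) = 4·e^(−0.16667) + 2·e^(−1.7519) = 3.3859 + 0.34689 = 3.7328.
P₁ = g₁ e^(−E₁/kT) / Z = 0.34689/3.7328 = 0.0929.

0.0929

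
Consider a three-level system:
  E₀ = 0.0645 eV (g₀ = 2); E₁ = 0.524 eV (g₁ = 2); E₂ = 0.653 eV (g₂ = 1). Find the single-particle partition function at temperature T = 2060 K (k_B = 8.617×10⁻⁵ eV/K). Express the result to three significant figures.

k_BT = 8.617×10⁻⁵ × 2060 K = 0.17751 eV.
Eᵢ/kT = 0.36336, 2.9519, 3.6787.
Z = Σ gᵢe^(−Eᵢ/kT) = 2·e^(−0.36336) + 2·e^(−2.9519) + 1·e^(−3.6787) = 1.3907 + 0.10448 + 0.025256 = 1.5204.

Z = 1.52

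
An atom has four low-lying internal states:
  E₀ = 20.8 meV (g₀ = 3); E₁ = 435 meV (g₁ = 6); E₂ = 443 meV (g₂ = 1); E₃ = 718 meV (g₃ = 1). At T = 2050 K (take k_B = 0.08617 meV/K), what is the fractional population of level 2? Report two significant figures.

0.025

k_BT = 0.08617 × 2050 K = 176.6 meV.
Eᵢ/kT = 0.1178, 2.463, 2.508, 4.066.
Z = Σ gᵢe^(−Eᵢ/kT) = 3·e^(−0.1178) + 6·e^(−2.463) + 1·e^(−2.508) + 1·e^(−4.066) = 2.667 + 0.5111 + 0.08143 + 0.01715 = 3.277.
P₂ = g₂ e^(−E₂/kT) / Z = 0.08143/3.277 = 0.025.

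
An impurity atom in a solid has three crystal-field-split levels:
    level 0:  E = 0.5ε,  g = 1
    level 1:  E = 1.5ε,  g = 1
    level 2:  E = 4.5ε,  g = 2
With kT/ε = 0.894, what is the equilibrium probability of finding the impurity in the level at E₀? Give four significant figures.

Eᵢ/kT = 0.559284, 1.67785, 5.03356.
Z = Σ gᵢe^(−Eᵢ/kT) = 1·e^(−0.559284) + 1·e^(−1.67785) + 2·e^(−5.03356) = 0.571618 + 0.186775 + 0.0130311 = 0.771424.
P₀ = g₀ e^(−E₀/kT) / Z = 0.571618/0.771424 = 0.7410.

0.7410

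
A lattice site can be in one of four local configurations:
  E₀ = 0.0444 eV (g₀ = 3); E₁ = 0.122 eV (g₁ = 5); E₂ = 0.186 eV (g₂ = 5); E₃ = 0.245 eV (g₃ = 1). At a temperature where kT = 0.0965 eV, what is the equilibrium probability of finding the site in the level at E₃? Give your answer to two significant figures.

Eᵢ/kT = 0.4601, 1.264, 1.927, 2.539.
Z = Σ gᵢe^(−Eᵢ/kT) = 3·e^(−0.4601) + 5·e^(−1.264) + 5·e^(−1.927) + 1·e^(−2.539) = 1.894 + 1.413 + 0.7279 + 0.07895 = 4.114.
P₃ = g₃ e^(−E₃/kT) / Z = 0.07895/4.114 = 0.019.

0.019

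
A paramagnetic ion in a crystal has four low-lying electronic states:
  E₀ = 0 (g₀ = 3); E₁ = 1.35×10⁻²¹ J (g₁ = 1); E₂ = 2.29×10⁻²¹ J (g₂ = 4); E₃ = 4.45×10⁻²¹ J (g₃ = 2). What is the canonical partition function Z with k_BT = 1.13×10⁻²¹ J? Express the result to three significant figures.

Eᵢ/kT = 0, 1.1947, 2.0265, 3.9381.
Z = Σ gᵢe^(−Eᵢ/kT) = 3·e^(−0) + 1·e^(−1.1947) + 4·e^(−2.0265) + 2·e^(−3.9381) = 3.0000 + 0.30279 + 0.52718 + 0.038970 = 3.8689.

Z = 3.87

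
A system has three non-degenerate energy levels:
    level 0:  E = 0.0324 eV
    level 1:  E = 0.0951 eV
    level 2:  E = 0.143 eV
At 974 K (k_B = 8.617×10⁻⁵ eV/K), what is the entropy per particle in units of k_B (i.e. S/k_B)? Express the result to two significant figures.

k_BT = 8.617×10⁻⁵ × 974 K = 0.08393 eV.
Eᵢ/kT = 0.3860, 1.133, 1.704.
Z = Σ e^(−Eᵢ/kT) = e^(−0.3860) + e^(−1.133) + e^(−1.704) = 0.6798 + 0.3221 + 0.1820 = 1.184.
⟨E⟩ = Σ EᵢPᵢ = 0.06646 eV.
S/k_B = ln Z + ⟨E⟩/kT = ln(1.184) + 0.06646/0.08393 = 0.1689 + 0.7919 = 0.96.

0.96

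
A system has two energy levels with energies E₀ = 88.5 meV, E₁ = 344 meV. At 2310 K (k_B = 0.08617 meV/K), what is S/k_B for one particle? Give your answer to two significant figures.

k_BT = 0.08617 × 2310 K = 199.1 meV.
Eᵢ/kT = 0.4445, 1.728.
Z = Σ e^(−Eᵢ/kT) = e^(−0.4445) + e^(−1.728) = 0.6411 + 0.1776 = 0.8187.
⟨E⟩ = Σ EᵢPᵢ = 143.9 meV.
S/k_B = ln Z + ⟨E⟩/kT = ln(0.8187) + 143.9/199.1 = -0.2000 + 0.7228 = 0.52.

0.52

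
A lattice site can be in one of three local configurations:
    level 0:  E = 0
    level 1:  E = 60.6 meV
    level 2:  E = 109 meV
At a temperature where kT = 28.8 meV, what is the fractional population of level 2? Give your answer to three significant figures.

0.0198

Eᵢ/kT = 0, 2.1042, 3.7847.
Z = Σ e^(−Eᵢ/kT) = e^(−0) + e^(−2.1042) + e^(−3.7847) = 1.0000 + 0.12194 + 0.022716 = 1.1447.
P₂ = e^(−E₂/kT) / Z = 0.022716/1.1447 = 0.0198.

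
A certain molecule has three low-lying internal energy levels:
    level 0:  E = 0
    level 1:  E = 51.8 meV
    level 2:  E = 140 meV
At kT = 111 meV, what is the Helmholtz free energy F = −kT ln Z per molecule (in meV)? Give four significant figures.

-71.85 meV

Eᵢ/kT = 0, 0.466667, 1.26126.
Z = Σ e^(−Eᵢ/kT) = e^(−0) + e^(−0.466667) + e^(−1.26126) = 1.00000 + 0.627089 + 0.283297 = 1.91039.
F = −kT ln Z = −111 × ln(1.91039) = −111 × 0.647307 = -71.85 meV.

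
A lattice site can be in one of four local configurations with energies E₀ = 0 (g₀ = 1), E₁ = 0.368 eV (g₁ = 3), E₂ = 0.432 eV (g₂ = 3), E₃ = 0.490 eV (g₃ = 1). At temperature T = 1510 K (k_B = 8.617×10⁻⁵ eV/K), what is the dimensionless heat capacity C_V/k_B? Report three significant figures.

1.72

k_BT = 8.617×10⁻⁵ × 1510 K = 0.13012 eV.
Eᵢ/kT = 0, 2.8282, 3.3200, 3.7658.
Z = Σ gᵢe^(−Eᵢ/kT) = 1·e^(−0) + 3·e^(−2.8282) + 3·e^(−3.3200) + 1·e^(−3.7658) = 1.0000 + 0.17736 + 0.10846 + 0.023149 = 1.3090.
⟨E⟩ = 0.094321 eV, ⟨E²⟩ = 0.038058 eV².
C_V/k_B = (⟨E²⟩ − ⟨E⟩²)/(kT)² = (0.038058 − 0.0088965)/0.016931 = 1.72.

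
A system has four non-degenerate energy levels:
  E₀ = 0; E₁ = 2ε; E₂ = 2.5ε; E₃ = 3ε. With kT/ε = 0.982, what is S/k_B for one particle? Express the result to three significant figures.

Eᵢ/kT = 0, 2.0367, 2.5458, 3.0550.
Z = Σ e^(−Eᵢ/kT) = e^(−0) + e^(−2.0367) + e^(−2.5458) + e^(−3.0550) = 1.0000 + 0.13046 + 0.078410 + 0.047123 = 1.2560.
⟨E⟩ = Σ EᵢPᵢ = 0.47636 ε.
S/k_B = ln Z + ⟨E⟩/kT = ln(1.2560) + 0.47636/0.982 = 0.22793 + 0.48509 = 0.713.

0.713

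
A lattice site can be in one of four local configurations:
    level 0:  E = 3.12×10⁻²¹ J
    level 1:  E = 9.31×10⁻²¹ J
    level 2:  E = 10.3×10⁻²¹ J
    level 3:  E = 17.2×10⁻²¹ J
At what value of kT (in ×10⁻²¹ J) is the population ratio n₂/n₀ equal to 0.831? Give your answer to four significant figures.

n₂/n₀ = exp[−(E₂−E₀)/kT] = 0.831.
⇒ (E₂−E₀)/kT = ln(1/0.831) = ln(1.20337) = 0.185126.
kT = 7.18 ×10⁻²¹ J / 0.185126 = 38.78 ×10⁻²¹ J.

38.78 ×10⁻²¹ J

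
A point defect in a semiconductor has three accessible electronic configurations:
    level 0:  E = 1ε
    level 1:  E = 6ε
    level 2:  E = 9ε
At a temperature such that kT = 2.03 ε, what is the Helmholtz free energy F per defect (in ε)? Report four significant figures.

0.7980 ε

Eᵢ/kT = 0.492611, 2.95567, 4.43350.
Z = Σ e^(−Eᵢ/kT) = e^(−0.492611) + e^(−2.95567) + e^(−4.43350) = 0.611029 + 0.0520438 + 0.0118729 = 0.674946.
F = −kT ln Z = −2.03 × ln(0.674946) = −2.03 × -0.393123 = 0.7980 ε.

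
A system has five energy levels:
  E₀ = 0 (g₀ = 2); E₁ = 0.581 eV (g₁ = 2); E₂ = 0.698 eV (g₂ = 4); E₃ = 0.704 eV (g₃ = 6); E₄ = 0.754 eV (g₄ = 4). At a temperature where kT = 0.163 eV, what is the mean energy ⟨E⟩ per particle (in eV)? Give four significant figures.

Eᵢ/kT = 0, 3.56442, 4.28221, 4.31902, 4.62577.
Z = Σ gᵢe^(−Eᵢ/kT) = 2·e^(−0) + 2·e^(−3.56442) + 4·e^(−4.28221) + 6·e^(−4.31902) + 4·e^(−4.62577) = 2.00000 + 0.0566268 + 0.0552484 + 0.0798775 + 0.0391844 = 2.23094.
⟨E⟩ = Σ Eᵢ gᵢe^(−Eᵢ/kT) / Z = (0·2.00000 + 0.581·0.0566268 + 0.698·0.0552484 + 0.704·0.0798775 + 0.754·0.0391844) / 2.23094 = 0.07048 eV.

0.07048 eV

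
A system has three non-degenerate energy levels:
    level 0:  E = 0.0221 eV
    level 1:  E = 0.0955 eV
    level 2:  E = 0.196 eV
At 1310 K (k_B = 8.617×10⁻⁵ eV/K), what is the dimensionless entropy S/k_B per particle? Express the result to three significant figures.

k_BT = 8.617×10⁻⁵ × 1310 K = 0.11288 eV.
Eᵢ/kT = 0.19578, 0.84603, 1.7364.
Z = Σ e^(−Eᵢ/kT) = e^(−0.19578) + e^(−0.84603) + e^(−1.7364) = 0.82219 + 0.42912 + 0.17615 = 1.4275.
⟨E⟩ = Σ EᵢPᵢ = 0.065623 eV.
S/k_B = ln Z + ⟨E⟩/kT = ln(1.4275) + 0.065623/0.11288 = 0.35592 + 0.58135 = 0.937.

0.937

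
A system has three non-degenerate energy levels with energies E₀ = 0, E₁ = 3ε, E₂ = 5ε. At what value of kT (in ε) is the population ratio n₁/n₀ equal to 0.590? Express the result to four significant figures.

n₁/n₀ = exp[−(E₁−E₀)/kT] = 0.590.
⇒ (E₁−E₀)/kT = ln(1/0.590) = ln(1.69492) = 0.527636.
kT = 3ε / 0.527636 = 5.686 ε.

5.686 ε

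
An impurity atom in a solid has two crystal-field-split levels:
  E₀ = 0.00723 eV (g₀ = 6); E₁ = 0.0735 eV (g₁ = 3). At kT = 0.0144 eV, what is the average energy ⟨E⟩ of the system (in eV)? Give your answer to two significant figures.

Eᵢ/kT = 0.5021, 5.104.
Z = Σ gᵢe^(−Eᵢ/kT) = 6·e^(−0.5021) + 3·e^(−5.104) = 3.632 + 0.01822 = 3.650.
⟨E⟩ = Σ Eᵢ gᵢe^(−Eᵢ/kT) / Z = (0.00723·3.632 + 0.0735·0.01822) / 3.650 = 0.0076 eV.

0.0076 eV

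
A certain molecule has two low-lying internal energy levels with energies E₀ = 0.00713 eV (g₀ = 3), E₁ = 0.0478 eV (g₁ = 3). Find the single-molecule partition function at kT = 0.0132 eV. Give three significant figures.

Z = 1.83

Eᵢ/kT = 0.54015, 3.6212.
Z = Σ gᵢe^(−Eᵢ/kT) = 3·e^(−0.54015) + 3·e^(−3.6212) = 1.7480 + 0.080252 = 1.8283.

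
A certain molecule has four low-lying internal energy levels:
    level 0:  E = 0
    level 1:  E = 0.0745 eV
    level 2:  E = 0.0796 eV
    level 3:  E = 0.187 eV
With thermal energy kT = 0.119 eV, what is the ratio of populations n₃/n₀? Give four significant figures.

0.2077

n₃/n₀ = exp[−(E₃−E₀)/kT] = exp(−(0.187 eV)/(0.119 eV)) = exp(-1.57143) = 0.2077.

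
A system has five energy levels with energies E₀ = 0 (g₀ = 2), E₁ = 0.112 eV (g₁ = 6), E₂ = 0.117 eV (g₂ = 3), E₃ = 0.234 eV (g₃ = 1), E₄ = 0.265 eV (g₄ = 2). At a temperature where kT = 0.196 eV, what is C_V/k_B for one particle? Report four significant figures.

0.1341

Eᵢ/kT = 0, 0.571429, 0.596939, 1.19388, 1.35204.
Z = Σ gᵢe^(−Eᵢ/kT) = 2·e^(−0) + 6·e^(−0.571429) + 3·e^(−0.596939) + 1·e^(−1.19388) + 2·e^(−1.35204) = 2.00000 + 3.38831 + 1.65148 + 0.303043 + 0.517424 = 7.86026.
⟨E⟩ = 0.0993279 eV, ⟨E²⟩ = 0.0150173 eV².
C_V/k_B = (⟨E²⟩ − ⟨E⟩²)/(kT)² = (0.0150173 − 0.00986603)/0.0384160 = 0.1341.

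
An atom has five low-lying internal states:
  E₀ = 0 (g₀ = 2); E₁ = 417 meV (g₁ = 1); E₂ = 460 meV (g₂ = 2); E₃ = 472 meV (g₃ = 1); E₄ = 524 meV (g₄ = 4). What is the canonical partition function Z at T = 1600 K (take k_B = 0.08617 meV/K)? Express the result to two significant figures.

k_BT = 0.08617 × 1600 K = 137.9 meV.
Eᵢ/kT = 0, 3.024, 3.336, 3.423, 3.800.
Z = Σ gᵢe^(−Eᵢ/kT) = 2·e^(−0) + 1·e^(−3.024) + 2·e^(−3.336) + 1·e^(−3.423) + 4·e^(−3.800) = 2.000 + 0.04861 + 0.07116 + 0.03261 + 0.08948 = 2.242.

Z = 2.2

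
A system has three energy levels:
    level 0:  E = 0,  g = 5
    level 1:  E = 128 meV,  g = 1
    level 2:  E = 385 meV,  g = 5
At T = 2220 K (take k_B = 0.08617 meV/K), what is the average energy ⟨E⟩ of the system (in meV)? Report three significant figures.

52.2 meV

k_BT = 0.08617 × 2220 K = 191.30 meV.
Eᵢ/kT = 0, 0.66911, 2.0125.
Z = Σ gᵢe^(−Eᵢ/kT) = 5·e^(−0) + 1·e^(−0.66911) + 5·e^(−2.0125) = 5.0000 + 0.51216 + 0.66827 = 6.1804.
⟨E⟩ = Σ Eᵢ gᵢe^(−Eᵢ/kT) / Z = (0·5.0000 + 128·0.51216 + 385·0.66827) / 6.1804 = 52.2 meV.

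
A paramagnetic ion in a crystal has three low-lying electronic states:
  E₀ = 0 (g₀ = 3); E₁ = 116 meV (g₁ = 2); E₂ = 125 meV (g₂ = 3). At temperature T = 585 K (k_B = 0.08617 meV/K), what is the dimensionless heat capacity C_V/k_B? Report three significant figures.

0.656

k_BT = 0.08617 × 585 K = 50.409 meV.
Eᵢ/kT = 0, 2.3012, 2.4797.
Z = Σ gᵢe^(−Eᵢ/kT) = 3·e^(−0) + 2·e^(−2.3012) + 3·e^(−2.4797) = 3.0000 + 0.20028 + 0.25131 = 3.4516.
⟨E⟩ = 15.832 meV, ⟨E²⟩ = 1918.4 meV².
C_V/k_B = (⟨E²⟩ − ⟨E⟩²)/(kT)² = (1918.4 − 250.65)/2541.1 = 0.656.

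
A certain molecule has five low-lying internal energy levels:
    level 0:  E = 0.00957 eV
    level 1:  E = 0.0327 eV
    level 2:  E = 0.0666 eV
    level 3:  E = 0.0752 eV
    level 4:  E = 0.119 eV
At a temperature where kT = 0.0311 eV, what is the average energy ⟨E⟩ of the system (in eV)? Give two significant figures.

0.027 eV

Eᵢ/kT = 0.3077, 1.051, 2.141, 2.418, 3.826.
Z = Σ e^(−Eᵢ/kT) = e^(−0.3077) + e^(−1.051) + e^(−2.141) + e^(−2.418) + e^(−3.826) = 0.7351 + 0.3496 + 0.1175 + 0.08910 + 0.02180 = 1.313.
⟨E⟩ = Σ Eᵢ e^(−Eᵢ/kT) / Z = (0.00957·0.7351 + 0.0327·0.3496 + 0.0666·0.1175 + 0.0752·0.08910 + 0.119·0.02180) / 1.313 = 0.027 eV.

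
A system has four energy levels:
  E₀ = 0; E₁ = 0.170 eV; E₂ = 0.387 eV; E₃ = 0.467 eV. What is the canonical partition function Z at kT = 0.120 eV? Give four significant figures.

Eᵢ/kT = 0, 1.41667, 3.22500, 3.89167.
Z = Σ e^(−Eᵢ/kT) = e^(−0) + e^(−1.41667) + e^(−3.22500) + e^(−3.89167) = 1.00000 + 0.242520 + 0.0397558 + 0.0204112 = 1.30269.

Z = 1.303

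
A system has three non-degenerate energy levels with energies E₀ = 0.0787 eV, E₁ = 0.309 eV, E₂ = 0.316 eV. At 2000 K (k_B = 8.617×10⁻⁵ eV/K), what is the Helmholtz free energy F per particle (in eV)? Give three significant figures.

k_BT = 8.617×10⁻⁵ × 2000 K = 0.17234 eV.
Eᵢ/kT = 0.45666, 1.7930, 1.8336.
Z = Σ e^(−Eᵢ/kT) = e^(−0.45666) + e^(−1.7930) + e^(−1.8336) = 0.63340 + 0.16646 + 0.15984 = 0.95970.
F = −kT ln Z = −0.17234 × ln(0.95970) = −0.17234 × -0.041135 = 0.00709 eV.

0.00709 eV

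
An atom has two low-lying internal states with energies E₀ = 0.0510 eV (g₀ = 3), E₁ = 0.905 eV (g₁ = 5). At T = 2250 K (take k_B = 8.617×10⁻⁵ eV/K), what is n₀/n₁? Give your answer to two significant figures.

k_BT = 8.617×10⁻⁵ × 2250 K = 0.1939 eV.
n₀/n₁ = (g₀/g₁) exp[−(E₀−E₁)/kT] = (3/5) × exp(−(-0.8540 eV)/(0.1939 eV)) = (3/5) × exp(4.404) = 49.

49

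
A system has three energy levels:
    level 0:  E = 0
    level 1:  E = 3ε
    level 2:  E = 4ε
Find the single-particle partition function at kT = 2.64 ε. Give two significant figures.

Eᵢ/kT = 0, 1.136, 1.515.
Z = Σ e^(−Eᵢ/kT) = e^(−0) + e^(−1.136) + e^(−1.515) = 1.000 + 0.3211 + 0.2198 = 1.541.

Z = 1.5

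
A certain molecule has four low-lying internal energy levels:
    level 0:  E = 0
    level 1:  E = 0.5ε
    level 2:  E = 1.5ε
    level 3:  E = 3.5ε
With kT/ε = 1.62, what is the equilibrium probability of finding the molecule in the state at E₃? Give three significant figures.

Eᵢ/kT = 0, 0.30864, 0.92593, 2.1605.
Z = Σ e^(−Eᵢ/kT) = e^(−0) + e^(−0.30864) + e^(−0.92593) + e^(−2.1605) = 1.0000 + 0.73445 + 0.39616 + 0.11527 = 2.2459.
P₃ = e^(−E₃/kT) / Z = 0.11527/2.2459 = 0.0513.

0.0513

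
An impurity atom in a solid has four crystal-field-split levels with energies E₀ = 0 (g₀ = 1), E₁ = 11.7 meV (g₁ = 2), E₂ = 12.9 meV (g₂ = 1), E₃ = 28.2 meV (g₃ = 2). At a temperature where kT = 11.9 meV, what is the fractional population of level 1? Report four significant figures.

Eᵢ/kT = 0, 0.983193, 1.08403, 2.36975.
Z = Σ gᵢe^(−Eᵢ/kT) = 1·e^(−0) + 2·e^(−0.983193) + 1·e^(−1.08403) + 2·e^(−2.36975) = 1.00000 + 0.748229 + 0.338230 + 0.187008 = 2.27347.
P₁ = g₁ e^(−E₁/kT) / Z = 0.748229/2.27347 = 0.3291.

0.3291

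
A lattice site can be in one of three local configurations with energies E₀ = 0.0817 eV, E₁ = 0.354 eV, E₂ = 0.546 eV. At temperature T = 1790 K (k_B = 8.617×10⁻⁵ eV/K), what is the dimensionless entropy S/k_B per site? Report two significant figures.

k_BT = 8.617×10⁻⁵ × 1790 K = 0.1542 eV.
Eᵢ/kT = 0.5298, 2.296, 3.541.
Z = Σ e^(−Eᵢ/kT) = e^(−0.5298) + e^(−2.296) + e^(−3.541) = 0.5887 + 0.1007 + 0.02898 = 0.7184.
⟨E⟩ = Σ EᵢPᵢ = 0.1386 eV.
S/k_B = ln Z + ⟨E⟩/kT = ln(0.7184) + 0.1386/0.1542 = -0.3307 + 0.8988 = 0.57.

0.57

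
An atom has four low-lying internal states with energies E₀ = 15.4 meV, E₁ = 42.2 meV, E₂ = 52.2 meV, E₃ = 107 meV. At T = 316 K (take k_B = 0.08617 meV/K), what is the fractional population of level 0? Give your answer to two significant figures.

0.60

k_BT = 0.08617 × 316 K = 27.23 meV.
Eᵢ/kT = 0.5656, 1.550, 1.917, 3.929.
Z = Σ e^(−Eᵢ/kT) = e^(−0.5656) + e^(−1.550) + e^(−1.917) + e^(−3.929) = 0.5680 + 0.2122 + 0.1470 + 0.01966 = 0.9469.
P₀ = e^(−E₀/kT) / Z = 0.5680/0.9469 = 0.60.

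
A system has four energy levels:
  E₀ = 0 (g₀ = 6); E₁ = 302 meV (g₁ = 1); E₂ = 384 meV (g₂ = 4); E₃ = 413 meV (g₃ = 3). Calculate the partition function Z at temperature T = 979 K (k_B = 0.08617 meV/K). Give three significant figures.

Z = 6.09

k_BT = 0.08617 × 979 K = 84.360 meV.
Eᵢ/kT = 0, 3.5799, 4.5519, 4.8957.
Z = Σ gᵢe^(−Eᵢ/kT) = 6·e^(−0) + 1·e^(−3.5799) + 4·e^(−4.5519) + 3·e^(−4.8957) = 6.0000 + 0.027878 + 0.042189 + 0.022436 = 6.0925.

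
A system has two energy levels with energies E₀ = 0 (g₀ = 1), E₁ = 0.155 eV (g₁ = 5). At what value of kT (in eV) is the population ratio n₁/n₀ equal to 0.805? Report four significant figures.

n₁/n₀ = (g₁/g₀) exp[−(E₁−E₀)/kT] = 0.805.
⇒ (E₁−E₀)/kT = ln((5/1)/0.805) = ln(6.21118) = 1.82635.
kT = 0.155 eV / 1.82635 = 0.08487 eV.

0.08487 eV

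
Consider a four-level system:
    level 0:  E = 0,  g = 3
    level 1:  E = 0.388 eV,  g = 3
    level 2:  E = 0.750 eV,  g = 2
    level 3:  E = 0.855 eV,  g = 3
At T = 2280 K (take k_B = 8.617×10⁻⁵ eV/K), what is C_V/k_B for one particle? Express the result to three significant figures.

0.747

k_BT = 8.617×10⁻⁵ × 2280 K = 0.19647 eV.
Eᵢ/kT = 0, 1.9749, 3.8174, 4.3518.
Z = Σ gᵢe^(−Eᵢ/kT) = 3·e^(−0) + 3·e^(−1.9749) + 2·e^(−3.8174) + 3·e^(−4.3518) = 3.0000 + 0.41633 + 0.043970 + 0.038651 = 3.4990.
⟨E⟩ = 0.065036 eV, ⟨E²⟩ = 0.033056 eV².
C_V/k_B = (⟨E²⟩ − ⟨E⟩²)/(kT)² = (0.033056 − 0.0042297)/0.038600 = 0.747.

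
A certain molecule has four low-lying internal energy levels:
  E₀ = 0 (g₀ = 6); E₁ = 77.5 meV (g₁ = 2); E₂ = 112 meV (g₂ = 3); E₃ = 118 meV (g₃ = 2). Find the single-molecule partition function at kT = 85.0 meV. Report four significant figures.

Z = 8.106

Eᵢ/kT = 0, 0.911765, 1.31765, 1.38824.
Z = Σ gᵢe^(−Eᵢ/kT) = 6·e^(−0) + 2·e^(−0.911765) + 3·e^(−1.31765) + 2·e^(−1.38824) = 6.00000 + 0.803629 + 0.803291 + 0.499028 = 8.10595.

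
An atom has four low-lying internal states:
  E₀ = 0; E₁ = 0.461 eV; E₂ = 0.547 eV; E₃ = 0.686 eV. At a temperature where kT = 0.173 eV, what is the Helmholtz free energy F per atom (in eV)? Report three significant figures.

Eᵢ/kT = 0, 2.6647, 3.1618, 3.9653.
Z = Σ e^(−Eᵢ/kT) = e^(−0) + e^(−2.6647) + e^(−3.1618) + e^(−3.9653) = 1.0000 + 0.069620 + 0.042349 + 0.018962 = 1.1309.
F = −kT ln Z = −0.173 × ln(1.1309) = −0.173 × 0.12301 = -0.0213 eV.

-0.0213 eV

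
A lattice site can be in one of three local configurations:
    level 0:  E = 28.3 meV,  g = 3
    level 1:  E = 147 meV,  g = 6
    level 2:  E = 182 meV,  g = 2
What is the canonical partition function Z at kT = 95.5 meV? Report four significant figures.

Eᵢ/kT = 0.296335, 1.53927, 1.90576.
Z = Σ gᵢe^(−Eᵢ/kT) = 3·e^(−0.296335) + 6·e^(−1.53927) + 2·e^(−1.90576) = 2.23061 + 1.28723 + 0.297419 = 3.81526.

Z = 3.815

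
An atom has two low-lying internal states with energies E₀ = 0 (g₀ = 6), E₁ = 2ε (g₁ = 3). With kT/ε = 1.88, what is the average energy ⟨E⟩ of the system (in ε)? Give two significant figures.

0.29 ε

Eᵢ/kT = 0, 1.064.
Z = Σ gᵢe^(−Eᵢ/kT) = 6·e^(−0) + 3·e^(−1.064) = 6.000 + 1.035 = 7.035.
⟨E⟩ = Σ Eᵢ gᵢe^(−Eᵢ/kT) / Z = (0·6.000 + 2·1.035) / 7.035 = 0.29 ε.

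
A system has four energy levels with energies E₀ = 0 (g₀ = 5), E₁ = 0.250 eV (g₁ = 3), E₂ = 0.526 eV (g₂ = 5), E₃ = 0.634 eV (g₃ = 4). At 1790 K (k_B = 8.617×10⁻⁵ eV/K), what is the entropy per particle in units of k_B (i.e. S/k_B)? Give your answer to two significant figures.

k_BT = 8.617×10⁻⁵ × 1790 K = 0.1542 eV.
Eᵢ/kT = 0, 1.621, 3.411, 4.112.
Z = Σ gᵢe^(−Eᵢ/kT) = 5·e^(−0) + 3·e^(−1.621) + 5·e^(−3.411) + 4·e^(−4.112) = 5.000 + 0.5931 + 0.1650 + 0.06550 = 5.824.
⟨E⟩ = Σ EᵢPᵢ = 0.04749 eV.
S/k_B = ln Z + ⟨E⟩/kT = ln(5.824) + 0.04749/0.1542 = 1.762 + 0.3080 = 2.1.

2.1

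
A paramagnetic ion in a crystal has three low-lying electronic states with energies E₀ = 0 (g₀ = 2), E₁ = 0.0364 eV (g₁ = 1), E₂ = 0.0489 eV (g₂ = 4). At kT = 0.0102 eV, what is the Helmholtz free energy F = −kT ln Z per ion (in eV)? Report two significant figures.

-0.0074 eV

Eᵢ/kT = 0, 3.569, 4.794.
Z = Σ gᵢe^(−Eᵢ/kT) = 2·e^(−0) + 1·e^(−3.569) + 4·e^(−4.794) = 2.000 + 0.02818 + 0.03312 = 2.061.
F = −kT ln Z = −0.0102 × ln(2.061) = −0.0102 × 0.7232 = -0.0074 eV.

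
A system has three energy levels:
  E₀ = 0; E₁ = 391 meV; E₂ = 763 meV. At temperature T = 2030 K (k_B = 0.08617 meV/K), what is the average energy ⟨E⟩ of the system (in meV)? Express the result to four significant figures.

k_BT = 0.08617 × 2030 K = 174.925 meV.
Eᵢ/kT = 0, 2.23524, 4.36187.
Z = Σ e^(−Eᵢ/kT) = e^(−0) + e^(−2.23524) + e^(−4.36187) = 1.00000 + 0.106966 + 0.0127545 = 1.11972.
⟨E⟩ = Σ Eᵢ e^(−Eᵢ/kT) / Z = (0·1.00000 + 391·0.106966 + 763·0.0127545) / 1.11972 = 46.04 meV.

46.04 meV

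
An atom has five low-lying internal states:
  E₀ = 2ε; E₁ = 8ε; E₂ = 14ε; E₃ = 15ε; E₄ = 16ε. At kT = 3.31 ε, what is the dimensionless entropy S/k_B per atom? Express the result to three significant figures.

Eᵢ/kT = 0.60423, 2.4169, 4.2296, 4.5317, 4.8338.
Z = Σ e^(−Eᵢ/kT) = e^(−0.60423) + e^(−2.4169) + e^(−4.2296) + e^(−4.5317) + e^(−4.8338) = 0.54650 + 0.089198 + 0.014558 + 0.010762 + 0.0079562 = 0.66897.
⟨E⟩ = Σ EᵢPᵢ = 3.4368 ε.
S/k_B = ln Z + ⟨E⟩/kT = ln(0.66897) + 3.4368/3.31 = -0.40202 + 1.0383 = 0.636.

0.636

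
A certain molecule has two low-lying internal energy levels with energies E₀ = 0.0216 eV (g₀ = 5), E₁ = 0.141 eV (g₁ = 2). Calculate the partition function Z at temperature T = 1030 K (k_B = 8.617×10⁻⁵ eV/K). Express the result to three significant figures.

k_BT = 8.617×10⁻⁵ × 1030 K = 0.088755 eV.
Eᵢ/kT = 0.24337, 1.5886.
Z = Σ gᵢe^(−Eᵢ/kT) = 5·e^(−0.24337) + 2·e^(−1.5886) = 3.9199 + 0.40842 = 4.3283.

Z = 4.33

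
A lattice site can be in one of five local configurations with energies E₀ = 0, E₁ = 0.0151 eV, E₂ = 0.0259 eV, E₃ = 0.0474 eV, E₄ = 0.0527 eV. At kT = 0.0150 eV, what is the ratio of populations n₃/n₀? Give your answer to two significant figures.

0.042

n₃/n₀ = exp[−(E₃−E₀)/kT] = exp(−(0.0474 eV)/(0.0150 eV)) = exp(-3.160) = 0.042.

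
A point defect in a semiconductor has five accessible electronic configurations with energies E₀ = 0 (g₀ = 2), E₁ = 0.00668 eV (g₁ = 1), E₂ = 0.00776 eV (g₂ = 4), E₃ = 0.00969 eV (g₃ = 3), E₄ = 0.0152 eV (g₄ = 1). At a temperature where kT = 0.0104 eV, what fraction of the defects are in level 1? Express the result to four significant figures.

Eᵢ/kT = 0, 0.642308, 0.746154, 0.931731, 1.46154.
Z = Σ gᵢe^(−Eᵢ/kT) = 2·e^(−0) + 1·e^(−0.642308) + 4·e^(−0.746154) + 3·e^(−0.931731) + 1·e^(−1.46154) = 2.00000 + 0.526077 + 1.89675 + 1.18161 + 0.231879 = 5.83632.
P₁ = g₁ e^(−E₁/kT) / Z = 0.526077/5.83632 = 0.09014.

0.09014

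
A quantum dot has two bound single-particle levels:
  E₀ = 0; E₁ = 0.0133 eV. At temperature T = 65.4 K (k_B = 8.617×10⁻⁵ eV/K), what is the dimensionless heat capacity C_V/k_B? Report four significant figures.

k_BT = 8.617×10⁻⁵ × 65.4 K = 0.00563552 eV.
Eᵢ/kT = 0, 2.36003.
Z = Σ e^(−Eᵢ/kT) = e^(−0) + e^(−2.36003) = 1.00000 + 0.0944174 = 1.09442.
⟨E⟩ = 0.00114741 eV, ⟨E²⟩ = 0.0000152606 eV².
C_V/k_B = (⟨E²⟩ − ⟨E⟩²)/(kT)² = (0.0000152606 − 0.00000131655)/0.0000317591 = 0.4391.

0.4391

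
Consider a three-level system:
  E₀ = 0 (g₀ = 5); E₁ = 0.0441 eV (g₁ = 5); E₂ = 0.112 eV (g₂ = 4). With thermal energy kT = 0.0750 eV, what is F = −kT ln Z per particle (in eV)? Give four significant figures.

Eᵢ/kT = 0, 0.588000, 1.49333.
Z = Σ gᵢe^(−Eᵢ/kT) = 5·e^(−0) + 5·e^(−0.588000) + 4·e^(−1.49333) = 5.00000 + 2.77719 + 0.898494 = 8.67568.
F = −kT ln Z = −0.0750 × ln(8.67568) = −0.0750 × 2.16052 = -0.1620 eV.

-0.1620 eV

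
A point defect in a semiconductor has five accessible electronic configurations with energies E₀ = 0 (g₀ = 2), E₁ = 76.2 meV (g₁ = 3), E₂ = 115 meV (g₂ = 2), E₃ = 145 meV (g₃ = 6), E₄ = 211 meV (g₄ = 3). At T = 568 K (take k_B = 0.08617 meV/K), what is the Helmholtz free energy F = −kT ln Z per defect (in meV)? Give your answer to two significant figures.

-57 meV

k_BT = 0.08617 × 568 K = 48.94 meV.
Eᵢ/kT = 0, 1.557, 2.350, 2.963, 4.311.
Z = Σ gᵢe^(−Eᵢ/kT) = 2·e^(−0) + 3·e^(−1.557) + 2·e^(−2.350) + 6·e^(−2.963) + 3·e^(−4.311) = 2.000 + 0.6323 + 0.1907 + 0.3100 + 0.04026 = 3.173.
F = −kT ln Z = −48.94 × ln(3.173) = −48.94 × 1.155 = -57 meV.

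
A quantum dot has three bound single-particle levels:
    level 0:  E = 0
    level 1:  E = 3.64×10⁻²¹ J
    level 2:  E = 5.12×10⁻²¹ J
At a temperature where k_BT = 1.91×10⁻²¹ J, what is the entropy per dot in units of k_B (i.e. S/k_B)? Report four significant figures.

0.5803

Eᵢ/kT = 0, 1.90576, 2.68063.
Z = Σ e^(−Eᵢ/kT) = e^(−0) + e^(−1.90576) + e^(−2.68063) = 1.00000 + 0.148710 + 0.0685200 = 1.21723.
⟨E⟩ = Σ EᵢPᵢ = 0.732916 ×10⁻²¹ J.
S/k_B = ln Z + ⟨E⟩/kT = ln(1.21723) + 0.732916/1.91 = 0.196578 + 0.383726 = 0.5803.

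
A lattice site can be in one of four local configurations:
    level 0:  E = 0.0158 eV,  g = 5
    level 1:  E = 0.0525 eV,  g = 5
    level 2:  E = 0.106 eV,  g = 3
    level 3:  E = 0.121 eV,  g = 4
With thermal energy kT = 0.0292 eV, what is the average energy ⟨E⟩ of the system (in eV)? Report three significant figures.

Eᵢ/kT = 0.54110, 1.7979, 3.6301, 4.1438.
Z = Σ gᵢe^(−Eᵢ/kT) = 5·e^(−0.54110) + 5·e^(−1.7979) + 3·e^(−3.6301) + 4·e^(−4.1438) = 2.9105 + 0.82823 + 0.079541 + 0.063450 = 3.8817.
⟨E⟩ = Σ Eᵢ gᵢe^(−Eᵢ/kT) / Z = (0.0158·2.9105 + 0.0525·0.82823 + 0.106·0.079541 + 0.121·0.063450) / 3.8817 = 0.0272 eV.

0.0272 eV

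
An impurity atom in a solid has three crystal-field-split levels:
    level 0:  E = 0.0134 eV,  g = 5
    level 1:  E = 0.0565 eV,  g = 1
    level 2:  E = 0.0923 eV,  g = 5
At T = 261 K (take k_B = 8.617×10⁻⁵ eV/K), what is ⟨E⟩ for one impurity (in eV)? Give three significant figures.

k_BT = 8.617×10⁻⁵ × 261 K = 0.022490 eV.
Eᵢ/kT = 0.59582, 2.5122, 4.1040.
Z = Σ gᵢe^(−Eᵢ/kT) = 5·e^(−0.59582) + 1·e^(−2.5122) + 5·e^(−4.1040) = 2.7556 + 0.081090 + 0.082533 = 2.9192.
⟨E⟩ = Σ Eᵢ gᵢe^(−Eᵢ/kT) / Z = (0.0134·2.7556 + 0.0565·0.081090 + 0.0923·0.082533) / 2.9192 = 0.0168 eV.

0.0168 eV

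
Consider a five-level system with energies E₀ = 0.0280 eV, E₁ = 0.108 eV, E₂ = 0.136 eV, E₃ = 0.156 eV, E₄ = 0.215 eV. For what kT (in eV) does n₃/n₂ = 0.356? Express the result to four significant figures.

n₃/n₂ = exp[−(E₃−E₂)/kT] = 0.356.
⇒ (E₃−E₂)/kT = ln(1/0.356) = ln(2.80899) = 1.03282.
kT = 0.020 eV / 1.03282 = 0.01936 eV.

0.01936 eV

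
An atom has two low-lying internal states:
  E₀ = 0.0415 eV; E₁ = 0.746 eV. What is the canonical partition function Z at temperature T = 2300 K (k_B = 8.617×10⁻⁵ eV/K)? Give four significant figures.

k_BT = 8.617×10⁻⁵ × 2300 K = 0.198191 eV.
Eᵢ/kT = 0.209394, 3.76405.
Z = Σ e^(−Eᵢ/kT) = e^(−0.209394) + e^(−3.76405) = 0.811076 + 0.0231896 = 0.834266.

Z = 0.8343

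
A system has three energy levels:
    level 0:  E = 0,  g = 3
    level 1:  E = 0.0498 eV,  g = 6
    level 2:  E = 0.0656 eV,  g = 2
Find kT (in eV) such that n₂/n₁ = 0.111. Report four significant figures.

n₂/n₁ = (g₂/g₁) exp[−(E₂−E₁)/kT] = 0.111.
⇒ (E₂−E₁)/kT = ln((2/6)/0.111) = ln(3.00300) = 1.09961.
kT = 0.0158 eV / 1.09961 = 0.01437 eV.

0.01437 eV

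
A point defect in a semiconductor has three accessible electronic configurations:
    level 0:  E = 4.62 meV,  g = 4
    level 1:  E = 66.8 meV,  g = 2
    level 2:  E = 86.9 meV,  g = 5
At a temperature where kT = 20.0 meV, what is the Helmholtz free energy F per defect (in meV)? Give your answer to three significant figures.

Eᵢ/kT = 0.23100, 3.3400, 4.3450.
Z = Σ gᵢe^(−Eᵢ/kT) = 4·e^(−0.23100) + 2·e^(−3.3400) + 5·e^(−4.3450) = 3.1750 + 0.070874 + 0.064858 = 3.3107.
F = −kT ln Z = −20.0 × ln(3.3107) = −20.0 × 1.1972 = -23.9 meV.

-23.9 meV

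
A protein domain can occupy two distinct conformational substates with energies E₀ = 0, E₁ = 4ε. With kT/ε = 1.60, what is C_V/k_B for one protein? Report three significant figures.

0.438

Eᵢ/kT = 0, 2.5000.
Z = Σ e^(−Eᵢ/kT) = e^(−0) + e^(−2.5000) = 1.0000 + 0.082085 = 1.0821.
⟨E⟩ = 0.30343 ε, ⟨E²⟩ = 1.2137 ε².
C_V/k_B = (⟨E²⟩ − ⟨E⟩²)/(kT)² = (1.2137 − 0.092070)/2.5600 = 0.438.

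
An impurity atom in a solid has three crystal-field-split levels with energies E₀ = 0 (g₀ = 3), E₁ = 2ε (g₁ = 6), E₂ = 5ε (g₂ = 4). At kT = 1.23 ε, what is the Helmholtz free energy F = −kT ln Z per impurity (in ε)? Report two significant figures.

Eᵢ/kT = 0, 1.626, 4.065.
Z = Σ gᵢe^(−Eᵢ/kT) = 3·e^(−0) + 6·e^(−1.626) + 4·e^(−4.065) = 3.000 + 1.180 + 0.06865 = 4.249.
F = −kT ln Z = −1.23 × ln(4.249) = −1.23 × 1.447 = -1.8 ε.

-1.8 ε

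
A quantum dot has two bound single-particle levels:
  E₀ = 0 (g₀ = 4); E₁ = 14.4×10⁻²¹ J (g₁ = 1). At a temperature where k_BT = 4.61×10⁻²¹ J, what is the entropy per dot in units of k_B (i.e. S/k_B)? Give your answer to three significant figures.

1.43

Eᵢ/kT = 0, 3.1236.
Z = Σ gᵢe^(−Eᵢ/kT) = 4·e^(−0) + 1·e^(−3.1236) = 4.0000 + 0.043998 = 4.0440.
⟨E⟩ = Σ EᵢPᵢ = 0.15667 ×10⁻²¹ J.
S/k_B = ln Z + ⟨E⟩/kT = ln(4.0440) + 0.15667/4.61 = 1.3972 + 0.033985 = 1.43.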